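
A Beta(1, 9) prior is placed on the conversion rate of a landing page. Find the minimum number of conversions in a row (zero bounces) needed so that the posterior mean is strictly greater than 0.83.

After k conversions and 0 bounces the posterior is Beta(1+k, 9), with mean (1+k)/(1+9+k).
Set (1+k)/(10+k) > 0.83 and solve: k > (0.83·10 − 1)/(1 − 0.83) = 42.941.
The smallest integer exceeding 42.941 is 43, and checking k=43: (44)/(53) = 0.8302 > 0.83.

k = 43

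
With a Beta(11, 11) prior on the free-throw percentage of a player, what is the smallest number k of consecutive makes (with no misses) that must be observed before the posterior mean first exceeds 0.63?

k = 8

After k makes and 0 misses the posterior is Beta(11+k, 11), with mean (11+k)/(11+11+k).
Set (11+k)/(22+k) > 0.63 and solve: k > (0.63·22 − 11)/(1 − 0.63) = 7.730.
The smallest integer exceeding 7.730 is 8.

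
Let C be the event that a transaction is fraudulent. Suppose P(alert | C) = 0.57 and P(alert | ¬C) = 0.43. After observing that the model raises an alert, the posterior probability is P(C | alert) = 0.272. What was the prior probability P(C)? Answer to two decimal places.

Bayes' rule in odds form gives O(C|E) = O(C)·[P(E|C)/P(E|¬C)], hence O(C) = O(C|E)/LR.
Posterior odds = 0.272/(1−0.272) = 0.3736. LR = 0.57/0.43 = 1.3256.
Prior odds = 0.3736/1.3256 = 0.2818, so P(C) = 0.2818/(1+0.2818) ≈ 0.22.

P(C) = 0.22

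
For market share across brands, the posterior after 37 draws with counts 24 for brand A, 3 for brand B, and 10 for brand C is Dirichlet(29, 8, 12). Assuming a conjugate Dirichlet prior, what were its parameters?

Dirichlet(5, 5, 2)

For a Dirichlet(α) prior with multinomial counts c, the posterior is Dirichlet(α + c) componentwise.
Subtract each count from the matching posterior parameter: 29−24=5, 8−3=5, 12−10=2.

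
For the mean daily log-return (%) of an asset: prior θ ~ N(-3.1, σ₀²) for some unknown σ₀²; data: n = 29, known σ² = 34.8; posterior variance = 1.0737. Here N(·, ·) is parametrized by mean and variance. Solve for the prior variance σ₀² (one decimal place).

Posterior precision equals prior precision plus data precision: 1/σ_n² = 1/σ₀² + n/σ².
So 1/σ₀² = 1/1.0737 − 29/34.8 = 0.931359 − 0.833333 = 0.098026.
Hence σ₀² = 1/0.098026 ≈ 10.2.

σ₀² = 10.2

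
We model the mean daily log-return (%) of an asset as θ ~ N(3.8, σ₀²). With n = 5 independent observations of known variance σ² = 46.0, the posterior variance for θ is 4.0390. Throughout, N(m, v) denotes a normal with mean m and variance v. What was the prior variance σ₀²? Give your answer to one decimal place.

Posterior precision equals prior precision plus data precision: 1/σ_n² = 1/σ₀² + n/σ².
So 1/σ₀² = 1/4.0390 − 5/46.0 = 0.247586 − 0.108696 = 0.138890.
Hence σ₀² = 1/0.138890 ≈ 7.2.

σ₀² = 7.2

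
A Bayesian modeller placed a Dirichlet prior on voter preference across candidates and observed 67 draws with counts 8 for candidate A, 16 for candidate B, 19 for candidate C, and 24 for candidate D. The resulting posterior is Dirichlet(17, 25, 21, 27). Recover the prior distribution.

For a Dirichlet(α) prior with multinomial counts c, the posterior is Dirichlet(α + c) componentwise.
Subtract each count from the matching posterior parameter: 17−8=9, 25−16=9, 21−19=2, 27−24=3.

Dirichlet(9, 9, 2, 3)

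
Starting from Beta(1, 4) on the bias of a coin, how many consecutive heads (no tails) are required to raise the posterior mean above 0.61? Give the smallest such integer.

k = 6

After k heads and 0 tails the posterior is Beta(1+k, 4), with mean (1+k)/(1+4+k).
Set (1+k)/(5+k) > 0.61 and solve: k > (0.61·5 − 1)/(1 − 0.61) = 5.256.
The smallest integer exceeding 5.256 is 6.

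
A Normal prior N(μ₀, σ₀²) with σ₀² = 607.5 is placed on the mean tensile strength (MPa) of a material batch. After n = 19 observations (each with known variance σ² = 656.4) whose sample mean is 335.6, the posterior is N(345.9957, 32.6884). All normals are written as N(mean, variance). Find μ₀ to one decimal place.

The posterior mean is a precision-weighted average: μ_n = (τ₀μ₀ + τ_data·x̄)/(τ₀+τ_data), with τ₀=1/σ₀² and τ_data=n/σ².
Here τ₀ = 1/607.5 = 0.001646 and τ_data = 19/656.4 = 0.028946, so τ_n = 0.030592.
Rearranging for μ₀: μ₀ = (μ_n·τ_n − τ_data·x̄)/τ₀ = (345.9957·0.030592 − 0.028946·335.6) / 0.001646 = 0.870423/0.001646 ≈ 528.8.

μ₀ = 528.8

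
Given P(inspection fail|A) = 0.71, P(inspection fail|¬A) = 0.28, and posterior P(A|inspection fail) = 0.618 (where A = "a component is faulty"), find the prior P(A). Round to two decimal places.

P(A) = 0.39

Bayes' rule in odds form gives O(A|E) = O(A)·[P(E|A)/P(E|¬A)], hence O(A) = O(A|E)/LR.
Posterior odds = 0.618/(1−0.618) = 1.6178. LR = 0.71/0.28 = 2.5357.
Prior odds = 1.6178/2.5357 = 0.6380, so P(A) = 0.6380/(1+0.6380) ≈ 0.39.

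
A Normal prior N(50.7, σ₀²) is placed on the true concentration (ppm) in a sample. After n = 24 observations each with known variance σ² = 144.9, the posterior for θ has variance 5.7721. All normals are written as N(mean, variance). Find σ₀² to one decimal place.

σ₀² = 131.3

For the Normal–Normal model with known σ², precisions add: τ_n = τ₀ + n/σ².
So 1/σ₀² = 1/5.7721 − 24/144.9 = 0.173247 − 0.165631 = 0.007616.
Hence σ₀² = 1/0.007616 ≈ 131.3.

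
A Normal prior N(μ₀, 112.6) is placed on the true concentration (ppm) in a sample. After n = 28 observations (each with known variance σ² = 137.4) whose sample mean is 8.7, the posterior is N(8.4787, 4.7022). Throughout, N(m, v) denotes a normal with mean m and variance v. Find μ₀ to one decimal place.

The posterior mean is a precision-weighted average: μ_n = (τ₀μ₀ + τ_data·x̄)/(τ₀+τ_data), with τ₀=1/σ₀² and τ_data=n/σ².
Here τ₀ = 1/112.6 = 0.008881 and τ_data = 28/137.4 = 0.203785, so τ_n = 0.212666.
Rearranging for μ₀: μ₀ = (μ_n·τ_n − τ_data·x̄)/τ₀ = (8.4787·0.212666 − 0.203785·8.7) / 0.008881 = 0.030202/0.008881 ≈ 3.4.

μ₀ = 3.4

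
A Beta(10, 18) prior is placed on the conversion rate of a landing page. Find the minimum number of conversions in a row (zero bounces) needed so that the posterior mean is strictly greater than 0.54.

After k conversions and 0 bounces the posterior is Beta(10+k, 18), with mean (10+k)/(10+18+k).
Set (10+k)/(28+k) > 0.54 and solve: k > (0.54·28 − 10)/(1 − 0.54) = 11.130.
The smallest integer exceeding 11.130 is 12, and checking k=12: (22)/(40) = 0.5500 > 0.54.

k = 12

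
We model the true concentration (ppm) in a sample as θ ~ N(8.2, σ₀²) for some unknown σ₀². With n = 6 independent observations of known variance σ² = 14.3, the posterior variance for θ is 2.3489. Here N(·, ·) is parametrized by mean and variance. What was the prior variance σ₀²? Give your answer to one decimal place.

σ₀² = 162.6

For the Normal–Normal model with known σ², precisions add: τ_n = τ₀ + n/σ².
So 1/σ₀² = 1/2.3489 − 6/14.3 = 0.425731 − 0.419580 = 0.006151.
Hence σ₀² = 1/0.006151 ≈ 162.6.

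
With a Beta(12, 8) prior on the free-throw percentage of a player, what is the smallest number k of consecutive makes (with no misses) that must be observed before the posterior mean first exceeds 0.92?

k = 81

After k makes and 0 misses the posterior is Beta(12+k, 8), with mean (12+k)/(12+8+k).
Set (12+k)/(20+k) > 0.92 and solve: k > (0.92·20 − 12)/(1 − 0.92) = 80.000.
The smallest integer exceeding 80.000 is 81, and checking k=81: (93)/(101) = 0.9208 > 0.92.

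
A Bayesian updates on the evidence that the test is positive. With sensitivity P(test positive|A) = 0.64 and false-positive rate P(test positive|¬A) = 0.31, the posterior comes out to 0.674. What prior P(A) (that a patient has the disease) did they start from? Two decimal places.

In odds form, posterior odds = prior odds × likelihood ratio, so prior odds = posterior odds ÷ LR.
Posterior odds = 0.674/(1−0.674) = 2.0675. LR = 0.64/0.31 = 2.0645.
Prior odds = 2.0675/2.0645 = 1.0015, so P(A) = 1.0015/(1+1.0015) ≈ 0.50.

P(A) = 0.50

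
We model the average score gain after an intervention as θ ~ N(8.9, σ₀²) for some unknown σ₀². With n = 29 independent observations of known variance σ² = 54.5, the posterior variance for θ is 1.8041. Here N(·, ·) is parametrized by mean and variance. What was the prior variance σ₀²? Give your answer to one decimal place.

σ₀² = 45.1

Posterior precision equals prior precision plus data precision: 1/σ_n² = 1/σ₀² + n/σ².
So 1/σ₀² = 1/1.8041 − 29/54.5 = 0.554293 − 0.532110 = 0.022183.
Hence σ₀² = 1/0.022183 ≈ 45.1.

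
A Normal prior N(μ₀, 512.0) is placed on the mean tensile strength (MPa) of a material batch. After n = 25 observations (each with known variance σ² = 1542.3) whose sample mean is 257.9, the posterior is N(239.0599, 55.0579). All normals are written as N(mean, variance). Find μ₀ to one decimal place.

The posterior mean is a precision-weighted average: μ_n = (τ₀μ₀ + τ_data·x̄)/(τ₀+τ_data), with τ₀=1/σ₀² and τ_data=n/σ².
Here τ₀ = 1/512.0 = 0.001953 and τ_data = 25/1542.3 = 0.016210, so τ_n = 0.018163.
Rearranging for μ₀: μ₀ = (μ_n·τ_n − τ_data·x̄)/τ₀ = (239.0599·0.018163 − 0.016210·257.9) / 0.001953 = 0.161486/0.001953 ≈ 82.7.

μ₀ = 82.7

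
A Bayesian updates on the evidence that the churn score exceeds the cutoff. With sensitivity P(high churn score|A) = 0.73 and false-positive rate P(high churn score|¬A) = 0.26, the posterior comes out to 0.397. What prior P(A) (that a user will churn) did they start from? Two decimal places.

P(A) = 0.19

In odds form, posterior odds = prior odds × likelihood ratio, so prior odds = posterior odds ÷ LR.
Posterior odds = 0.397/(1−0.397) = 0.6584. LR = 0.73/0.26 = 2.8077.
Prior odds = 0.6584/2.8077 = 0.2345, so P(A) = 0.2345/(1+0.2345) ≈ 0.19.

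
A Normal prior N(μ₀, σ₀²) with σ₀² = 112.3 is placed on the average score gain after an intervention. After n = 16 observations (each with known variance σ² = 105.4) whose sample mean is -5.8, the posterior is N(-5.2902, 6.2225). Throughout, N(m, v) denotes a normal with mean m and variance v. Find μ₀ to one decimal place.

μ₀ = 3.4

With known observation variance, the Normal–Normal posterior has precision τ_n = τ₀ + n/σ² and mean μ_n = (τ₀μ₀ + (n/σ²)x̄)/τ_n.
Here τ₀ = 1/112.3 = 0.008905 and τ_data = 16/105.4 = 0.151803, so τ_n = 0.160708.
Rearranging for μ₀: μ₀ = (μ_n·τ_n − τ_data·x̄)/τ₀ = (-5.2902·0.160708 − 0.151803·-5.8) / 0.008905 = 0.030280/0.008905 ≈ 3.4.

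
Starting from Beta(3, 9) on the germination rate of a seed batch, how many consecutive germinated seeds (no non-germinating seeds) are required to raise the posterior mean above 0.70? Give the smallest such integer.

k = 19

After k germinated seeds and 0 non-germinating seeds the posterior is Beta(3+k, 9), with mean (3+k)/(3+9+k).
Set (3+k)/(12+k) > 0.70 and solve: k > (0.70·12 − 3)/(1 − 0.70) = 18.000.
The smallest integer exceeding 18.000 is 19, and checking k=19: (22)/(31) = 0.7097 > 0.70.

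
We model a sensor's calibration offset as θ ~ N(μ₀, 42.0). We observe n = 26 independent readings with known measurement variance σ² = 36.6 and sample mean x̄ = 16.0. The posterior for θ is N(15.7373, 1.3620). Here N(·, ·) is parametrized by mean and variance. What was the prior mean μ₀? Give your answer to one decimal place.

With known observation variance, the Normal–Normal posterior has precision τ_n = τ₀ + n/σ² and mean μ_n = (τ₀μ₀ + (n/σ²)x̄)/τ_n.
Here τ₀ = 1/42.0 = 0.023810 and τ_data = 26/36.6 = 0.710383, so τ_n = 0.734193.
Rearranging for μ₀: μ₀ = (μ_n·τ_n − τ_data·x̄)/τ₀ = (15.7373·0.734193 − 0.710383·16.0) / 0.023810 = 0.188087/0.023810 ≈ 7.9.

μ₀ = 7.9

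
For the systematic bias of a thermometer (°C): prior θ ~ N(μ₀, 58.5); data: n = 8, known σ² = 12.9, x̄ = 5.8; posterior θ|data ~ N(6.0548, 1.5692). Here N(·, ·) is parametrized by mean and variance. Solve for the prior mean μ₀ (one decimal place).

μ₀ = 15.3

The posterior mean is a precision-weighted average: μ_n = (τ₀μ₀ + τ_data·x̄)/(τ₀+τ_data), with τ₀=1/σ₀² and τ_data=n/σ².
Here τ₀ = 1/58.5 = 0.017094 and τ_data = 8/12.9 = 0.620155, so τ_n = 0.637249.
Rearranging for μ₀: μ₀ = (μ_n·τ_n − τ_data·x̄)/τ₀ = (6.0548·0.637249 − 0.620155·5.8) / 0.017094 = 0.261516/0.017094 ≈ 15.3.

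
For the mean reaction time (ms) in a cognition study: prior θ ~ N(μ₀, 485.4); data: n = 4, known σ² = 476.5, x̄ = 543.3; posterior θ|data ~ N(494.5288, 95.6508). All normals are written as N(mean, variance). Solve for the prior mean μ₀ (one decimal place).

With known observation variance, the Normal–Normal posterior has precision τ_n = τ₀ + n/σ² and mean μ_n = (τ₀μ₀ + (n/σ²)x̄)/τ_n.
Here τ₀ = 1/485.4 = 0.002060 and τ_data = 4/476.5 = 0.008395, so τ_n = 0.010455.
Rearranging for μ₀: μ₀ = (μ_n·τ_n − τ_data·x̄)/τ₀ = (494.5288·0.010455 − 0.008395·543.3) / 0.002060 = 0.609295/0.002060 ≈ 295.8.

μ₀ = 295.8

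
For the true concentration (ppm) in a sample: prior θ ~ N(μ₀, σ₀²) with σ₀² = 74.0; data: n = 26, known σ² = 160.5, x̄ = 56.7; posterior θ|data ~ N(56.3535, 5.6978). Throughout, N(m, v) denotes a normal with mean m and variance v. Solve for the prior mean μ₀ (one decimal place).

μ₀ = 52.2

The posterior mean is a precision-weighted average: μ_n = (τ₀μ₀ + τ_data·x̄)/(τ₀+τ_data), with τ₀=1/σ₀² and τ_data=n/σ².
Here τ₀ = 1/74.0 = 0.013514 and τ_data = 26/160.5 = 0.161994, so τ_n = 0.175508.
Rearranging for μ₀: μ₀ = (μ_n·τ_n − τ_data·x̄)/τ₀ = (56.3535·0.175508 − 0.161994·56.7) / 0.013514 = 0.705430/0.013514 ≈ 52.2.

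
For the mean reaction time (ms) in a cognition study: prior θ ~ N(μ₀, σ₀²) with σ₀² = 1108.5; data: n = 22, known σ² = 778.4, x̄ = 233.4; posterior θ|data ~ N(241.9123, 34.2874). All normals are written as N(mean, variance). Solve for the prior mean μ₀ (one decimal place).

The posterior mean is a precision-weighted average: μ_n = (τ₀μ₀ + τ_data·x̄)/(τ₀+τ_data), with τ₀=1/σ₀² and τ_data=n/σ².
Here τ₀ = 1/1108.5 = 0.000902 and τ_data = 22/778.4 = 0.028263, so τ_n = 0.029165.
Rearranging for μ₀: μ₀ = (μ_n·τ_n − τ_data·x̄)/τ₀ = (241.9123·0.029165 − 0.028263·233.4) / 0.000902 = 0.458788/0.000902 ≈ 508.6.

μ₀ = 508.6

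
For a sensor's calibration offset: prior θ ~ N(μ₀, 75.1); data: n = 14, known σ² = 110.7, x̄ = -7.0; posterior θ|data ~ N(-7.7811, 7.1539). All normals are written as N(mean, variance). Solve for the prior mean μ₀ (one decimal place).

The posterior mean is a precision-weighted average: μ_n = (τ₀μ₀ + τ_data·x̄)/(τ₀+τ_data), with τ₀=1/σ₀² and τ_data=n/σ².
Here τ₀ = 1/75.1 = 0.013316 and τ_data = 14/110.7 = 0.126468, so τ_n = 0.139784.
Rearranging for μ₀: μ₀ = (μ_n·τ_n − τ_data·x̄)/τ₀ = (-7.7811·0.139784 − 0.126468·-7.0) / 0.013316 = -0.202397/0.013316 ≈ -15.2.

μ₀ = -15.2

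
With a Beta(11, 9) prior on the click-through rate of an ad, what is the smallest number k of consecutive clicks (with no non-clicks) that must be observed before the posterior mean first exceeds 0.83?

k = 33

After k clicks and 0 non-clicks the posterior is Beta(11+k, 9), with mean (11+k)/(11+9+k).
Set (11+k)/(20+k) > 0.83 and solve: k > (0.83·20 − 11)/(1 − 0.83) = 32.941.
The smallest integer exceeding 32.941 is 33.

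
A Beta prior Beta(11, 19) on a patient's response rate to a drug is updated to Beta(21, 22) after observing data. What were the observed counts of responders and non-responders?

10 responders and 3 non-responders

Under Beta–binomial conjugacy the posterior parameters are (α+s, β+f).
So s = 21 − 11 = 10 and f = 22 − 19 = 3.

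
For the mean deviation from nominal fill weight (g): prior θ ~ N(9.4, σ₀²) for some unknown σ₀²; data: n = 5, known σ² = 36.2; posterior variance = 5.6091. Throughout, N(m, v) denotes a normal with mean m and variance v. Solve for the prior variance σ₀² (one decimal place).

σ₀² = 24.9

For the Normal–Normal model with known σ², precisions add: τ_n = τ₀ + n/σ².
So 1/σ₀² = 1/5.6091 − 5/36.2 = 0.178282 − 0.138122 = 0.040160.
Hence σ₀² = 1/0.040160 ≈ 24.9.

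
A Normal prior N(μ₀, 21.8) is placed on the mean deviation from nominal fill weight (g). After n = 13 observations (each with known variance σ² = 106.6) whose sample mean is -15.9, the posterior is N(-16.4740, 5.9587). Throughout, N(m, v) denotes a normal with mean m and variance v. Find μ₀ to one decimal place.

With known observation variance, the Normal–Normal posterior has precision τ_n = τ₀ + n/σ² and mean μ_n = (τ₀μ₀ + (n/σ²)x̄)/τ_n.
Here τ₀ = 1/21.8 = 0.045872 and τ_data = 13/106.6 = 0.121951, so τ_n = 0.167823.
Rearranging for μ₀: μ₀ = (μ_n·τ_n − τ_data·x̄)/τ₀ = (-16.4740·0.167823 − 0.121951·-15.9) / 0.045872 = -0.825695/0.045872 ≈ -18.0.

μ₀ = -18.0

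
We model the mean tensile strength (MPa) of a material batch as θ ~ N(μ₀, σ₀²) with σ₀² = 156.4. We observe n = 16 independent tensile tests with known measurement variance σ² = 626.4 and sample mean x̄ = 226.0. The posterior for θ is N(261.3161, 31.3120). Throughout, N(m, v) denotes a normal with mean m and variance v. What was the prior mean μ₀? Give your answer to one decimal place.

The posterior mean is a precision-weighted average: μ_n = (τ₀μ₀ + τ_data·x̄)/(τ₀+τ_data), with τ₀=1/σ₀² and τ_data=n/σ².
Here τ₀ = 1/156.4 = 0.006394 and τ_data = 16/626.4 = 0.025543, so τ_n = 0.031937.
Rearranging for μ₀: μ₀ = (μ_n·τ_n − τ_data·x̄)/τ₀ = (261.3161·0.031937 − 0.025543·226.0) / 0.006394 = 2.572934/0.006394 ≈ 402.4.

μ₀ = 402.4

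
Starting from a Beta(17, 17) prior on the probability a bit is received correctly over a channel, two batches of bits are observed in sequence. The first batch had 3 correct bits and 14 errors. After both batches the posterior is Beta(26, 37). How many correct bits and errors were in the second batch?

6 correct bits and 6 errors

Sequential conjugate updates are equivalent to a single update on the pooled data, so total successes = posterior α − prior α and total failures = posterior β − prior β.
Total across both batches: 26−17=9 correct bits, 37−17=20 errors.
Subtract the first batch: 9−3=6 correct bits and 20−14=6 errors.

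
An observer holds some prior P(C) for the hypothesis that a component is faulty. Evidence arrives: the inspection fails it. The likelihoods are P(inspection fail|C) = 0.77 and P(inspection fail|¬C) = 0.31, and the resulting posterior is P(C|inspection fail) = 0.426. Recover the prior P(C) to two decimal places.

P(C) = 0.23

In odds form, posterior odds = prior odds × likelihood ratio, so prior odds = posterior odds ÷ LR.
Posterior odds = 0.426/(1−0.426) = 0.7422. LR = 0.77/0.31 = 2.4839.
Prior odds = 0.7422/2.4839 = 0.2988, so P(C) = 0.2988/(1+0.2988) ≈ 0.23.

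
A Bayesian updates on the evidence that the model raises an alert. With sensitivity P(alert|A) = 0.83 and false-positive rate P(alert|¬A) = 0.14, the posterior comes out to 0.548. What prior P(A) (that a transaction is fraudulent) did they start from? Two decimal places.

Bayes' rule in odds form gives O(A|E) = O(A)·[P(E|A)/P(E|¬A)], hence O(A) = O(A|E)/LR.
Posterior odds = 0.548/(1−0.548) = 1.2124. LR = 0.83/0.14 = 5.9286.
Prior odds = 1.2124/5.9286 = 0.2045, so P(A) = 0.2045/(1+0.2045) ≈ 0.17.

P(A) = 0.17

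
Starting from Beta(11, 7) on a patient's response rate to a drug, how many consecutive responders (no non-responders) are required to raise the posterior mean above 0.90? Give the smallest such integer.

k = 53

After k responders and 0 non-responders the posterior is Beta(11+k, 7), with mean (11+k)/(11+7+k).
Set (11+k)/(18+k) > 0.90 and solve: k > (0.90·18 − 11)/(1 − 0.90) = 52.000.
The smallest integer exceeding 52.000 is 53, and checking k=53: (64)/(71) = 0.9014 > 0.90.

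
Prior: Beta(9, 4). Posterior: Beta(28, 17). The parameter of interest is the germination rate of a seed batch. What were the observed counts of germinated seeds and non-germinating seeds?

19 germinated seeds and 13 non-germinating seeds

A Beta(α, β) prior with s successes and f failures in binomial data gives a Beta(α+s, β+f) posterior.
So s = 28 − 9 = 19 and f = 17 − 4 = 13.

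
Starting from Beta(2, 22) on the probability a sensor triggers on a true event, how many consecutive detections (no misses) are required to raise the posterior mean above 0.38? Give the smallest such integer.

k = 12

After k detections and 0 misses the posterior is Beta(2+k, 22), with mean (2+k)/(2+22+k).
Set (2+k)/(24+k) > 0.38 and solve: k > (0.38·24 − 2)/(1 − 0.38) = 11.484.
The smallest integer exceeding 11.484 is 12, and checking k=12: (14)/(36) = 0.3889 > 0.38.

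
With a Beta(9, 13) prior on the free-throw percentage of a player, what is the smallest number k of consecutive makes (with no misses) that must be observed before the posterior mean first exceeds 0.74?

After k makes and 0 misses the posterior is Beta(9+k, 13), with mean (9+k)/(9+13+k).
Set (9+k)/(22+k) > 0.74 and solve: k > (0.74·22 − 9)/(1 − 0.74) = 28.000.
The smallest integer exceeding 28.000 is 29, and checking k=29: (38)/(51) = 0.7451 > 0.74.

k = 29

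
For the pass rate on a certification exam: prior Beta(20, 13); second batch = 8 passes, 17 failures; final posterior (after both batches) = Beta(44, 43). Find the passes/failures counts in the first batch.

Sequential conjugate updates are equivalent to a single update on the pooled data, so total successes = posterior α − prior α and total failures = posterior β − prior β.
Total across both batches: 44−20=24 passes, 43−13=30 failures.
Subtract the second batch: 24−8=16 passes and 30−17=13 failures.

16 passes and 13 failures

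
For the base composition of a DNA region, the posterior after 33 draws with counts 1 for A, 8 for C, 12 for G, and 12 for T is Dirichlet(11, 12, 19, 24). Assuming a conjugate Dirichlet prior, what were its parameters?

For a Dirichlet(α) prior with multinomial counts c, the posterior is Dirichlet(α + c) componentwise.
Subtract each count from the matching posterior parameter: 11−1=10, 12−8=4, 19−12=7, 24−12=12.

Dirichlet(10, 4, 7, 12)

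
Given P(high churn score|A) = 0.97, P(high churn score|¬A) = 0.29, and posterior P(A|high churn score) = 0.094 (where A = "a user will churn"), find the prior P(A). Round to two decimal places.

In odds form, posterior odds = prior odds × likelihood ratio, so prior odds = posterior odds ÷ LR.
Posterior odds = 0.094/(1−0.094) = 0.1038. LR = 0.97/0.29 = 3.3448.
Prior odds = 0.1038/3.3448 = 0.0310, so P(A) = 0.0310/(1+0.0310) ≈ 0.03.

P(A) = 0.03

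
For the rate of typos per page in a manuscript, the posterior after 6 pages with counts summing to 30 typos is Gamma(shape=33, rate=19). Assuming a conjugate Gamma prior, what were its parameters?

A Gamma(α, β) prior (rate parametrization) on a Poisson rate with n observations summing to S gives posterior Gamma(α+S, β+n).
So α = 33 − 30 = 3 and β = 19 − 6 = 13.

Gamma(shape=3, rate=13)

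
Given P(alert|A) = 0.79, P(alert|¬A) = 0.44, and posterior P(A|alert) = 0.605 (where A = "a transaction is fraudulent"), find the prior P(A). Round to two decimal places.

In odds form, posterior odds = prior odds × likelihood ratio, so prior odds = posterior odds ÷ LR.
Posterior odds = 0.605/(1−0.605) = 1.5316. LR = 0.79/0.44 = 1.7955.
Prior odds = 1.5316/1.7955 = 0.8530, so P(A) = 0.8530/(1+0.8530) ≈ 0.46.

P(A) = 0.46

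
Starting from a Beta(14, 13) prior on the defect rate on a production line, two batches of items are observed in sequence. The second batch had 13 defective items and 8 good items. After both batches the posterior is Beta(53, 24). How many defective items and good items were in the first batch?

26 defective items and 3 good items

Because Beta–binomial updating is additive in the counts, the combined data contributed (α_post−α_prior, β_post−β_prior) successes and failures.
Total across both batches: 53−14=39 defective items, 24−13=11 good items.
Subtract the second batch: 39−13=26 defective items and 11−8=3 good items.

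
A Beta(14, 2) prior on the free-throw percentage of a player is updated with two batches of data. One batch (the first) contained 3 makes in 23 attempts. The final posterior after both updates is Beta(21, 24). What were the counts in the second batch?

Sequential conjugate updates are equivalent to a single update on the pooled data, so total successes = posterior α − prior α and total failures = posterior β − prior β.
Total across both batches: 21−14=7 makes, 24−2=22 misses.
Subtract the first batch: 7−3=4 makes and 22−20=2 misses.

4 makes and 2 misses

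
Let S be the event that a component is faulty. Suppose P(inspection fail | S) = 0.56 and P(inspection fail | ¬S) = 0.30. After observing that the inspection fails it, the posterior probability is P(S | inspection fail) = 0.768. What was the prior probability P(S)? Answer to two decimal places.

P(S) = 0.64

Bayes' rule in odds form gives O(S|E) = O(S)·[P(E|S)/P(E|¬S)], hence O(S) = O(S|E)/LR.
Posterior odds = 0.768/(1−0.768) = 3.3103. LR = 0.56/0.30 = 1.8667.
Prior odds = 3.3103/1.8667 = 1.7733, so P(S) = 1.7733/(1+1.7733) ≈ 0.64.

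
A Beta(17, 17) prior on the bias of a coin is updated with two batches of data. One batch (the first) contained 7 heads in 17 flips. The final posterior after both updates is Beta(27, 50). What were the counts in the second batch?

Because Beta–binomial updating is additive in the counts, the combined data contributed (α_post−α_prior, β_post−β_prior) successes and failures.
Total across both batches: 27−17=10 heads, 50−17=33 tails.
Subtract the first batch: 10−7=3 heads and 33−10=23 tails.

3 heads and 23 tails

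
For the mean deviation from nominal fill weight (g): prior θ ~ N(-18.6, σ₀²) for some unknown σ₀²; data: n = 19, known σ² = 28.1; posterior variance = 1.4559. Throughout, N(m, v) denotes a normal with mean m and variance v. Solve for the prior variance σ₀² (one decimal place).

σ₀² = 93.4

Posterior precision equals prior precision plus data precision: 1/σ_n² = 1/σ₀² + n/σ².
So 1/σ₀² = 1/1.4559 − 19/28.1 = 0.686860 − 0.676157 = 0.010703.
Hence σ₀² = 1/0.010703 ≈ 93.4.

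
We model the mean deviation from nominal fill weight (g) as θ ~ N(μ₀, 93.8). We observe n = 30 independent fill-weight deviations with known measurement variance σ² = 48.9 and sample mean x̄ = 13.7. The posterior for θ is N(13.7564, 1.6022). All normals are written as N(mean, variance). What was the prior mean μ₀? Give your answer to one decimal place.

μ₀ = 17.0

The posterior mean is a precision-weighted average: μ_n = (τ₀μ₀ + τ_data·x̄)/(τ₀+τ_data), with τ₀=1/σ₀² and τ_data=n/σ².
Here τ₀ = 1/93.8 = 0.010661 and τ_data = 30/48.9 = 0.613497, so τ_n = 0.624158.
Rearranging for μ₀: μ₀ = (μ_n·τ_n − τ_data·x̄)/τ₀ = (13.7564·0.624158 − 0.613497·13.7) / 0.010661 = 0.181258/0.010661 ≈ 17.0.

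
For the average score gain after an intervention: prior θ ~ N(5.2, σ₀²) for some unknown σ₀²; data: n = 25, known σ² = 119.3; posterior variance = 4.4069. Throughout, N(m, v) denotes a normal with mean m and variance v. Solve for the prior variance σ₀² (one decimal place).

For the Normal–Normal model with known σ², precisions add: τ_n = τ₀ + n/σ².
So 1/σ₀² = 1/4.4069 − 25/119.3 = 0.226917 − 0.209556 = 0.017361.
Hence σ₀² = 1/0.017361 ≈ 57.6.

σ₀² = 57.6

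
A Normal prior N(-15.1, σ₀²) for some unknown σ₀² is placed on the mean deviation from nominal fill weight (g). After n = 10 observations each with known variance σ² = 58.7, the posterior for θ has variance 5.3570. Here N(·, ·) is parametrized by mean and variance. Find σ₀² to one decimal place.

σ₀² = 61.3

Posterior precision equals prior precision plus data precision: 1/σ_n² = 1/σ₀² + n/σ².
So 1/σ₀² = 1/5.3570 − 10/58.7 = 0.186672 − 0.170358 = 0.016314.
Hence σ₀² = 1/0.016314 ≈ 61.3.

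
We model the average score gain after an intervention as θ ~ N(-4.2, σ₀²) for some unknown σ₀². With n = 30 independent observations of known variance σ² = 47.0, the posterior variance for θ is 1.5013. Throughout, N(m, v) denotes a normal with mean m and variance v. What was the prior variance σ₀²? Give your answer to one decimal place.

σ₀² = 36.0

For the Normal–Normal model with known σ², precisions add: τ_n = τ₀ + n/σ².
So 1/σ₀² = 1/1.5013 − 30/47.0 = 0.666089 − 0.638298 = 0.027791.
Hence σ₀² = 1/0.027791 ≈ 36.0.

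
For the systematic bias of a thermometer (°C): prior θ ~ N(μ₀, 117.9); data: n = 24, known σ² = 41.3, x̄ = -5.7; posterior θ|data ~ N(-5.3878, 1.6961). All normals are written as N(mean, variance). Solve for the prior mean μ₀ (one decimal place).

The posterior mean is a precision-weighted average: μ_n = (τ₀μ₀ + τ_data·x̄)/(τ₀+τ_data), with τ₀=1/σ₀² and τ_data=n/σ².
Here τ₀ = 1/117.9 = 0.008482 and τ_data = 24/41.3 = 0.581114, so τ_n = 0.589596.
Rearranging for μ₀: μ₀ = (μ_n·τ_n − τ_data·x̄)/τ₀ = (-5.3878·0.589596 − 0.581114·-5.7) / 0.008482 = 0.135724/0.008482 ≈ 16.0.

μ₀ = 16.0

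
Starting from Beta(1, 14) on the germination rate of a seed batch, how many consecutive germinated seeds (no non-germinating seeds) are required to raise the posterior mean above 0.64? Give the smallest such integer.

k = 24

After k germinated seeds and 0 non-germinating seeds the posterior is Beta(1+k, 14), with mean (1+k)/(1+14+k).
Set (1+k)/(15+k) > 0.64 and solve: k > (0.64·15 − 1)/(1 − 0.64) = 23.889.
The smallest integer exceeding 23.889 is 24.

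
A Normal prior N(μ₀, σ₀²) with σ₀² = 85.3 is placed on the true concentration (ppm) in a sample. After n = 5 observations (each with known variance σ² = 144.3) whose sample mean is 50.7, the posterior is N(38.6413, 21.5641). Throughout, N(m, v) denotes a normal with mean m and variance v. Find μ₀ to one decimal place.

With known observation variance, the Normal–Normal posterior has precision τ_n = τ₀ + n/σ² and mean μ_n = (τ₀μ₀ + (n/σ²)x̄)/τ_n.
Here τ₀ = 1/85.3 = 0.011723 and τ_data = 5/144.3 = 0.034650, so τ_n = 0.046373.
Rearranging for μ₀: μ₀ = (μ_n·τ_n − τ_data·x̄)/τ₀ = (38.6413·0.046373 − 0.034650·50.7) / 0.011723 = 0.035158/0.011723 ≈ 3.0.

μ₀ = 3.0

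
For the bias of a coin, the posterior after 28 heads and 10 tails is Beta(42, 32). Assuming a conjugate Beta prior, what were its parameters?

Beta(14, 22)

Beta is conjugate to the binomial likelihood: posterior = Beta(a+s, b+f).
Subtract the data counts: 42−28=14, 32−10=22.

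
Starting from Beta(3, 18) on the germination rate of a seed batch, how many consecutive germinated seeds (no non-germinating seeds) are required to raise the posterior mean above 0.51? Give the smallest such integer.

After k germinated seeds and 0 non-germinating seeds the posterior is Beta(3+k, 18), with mean (3+k)/(3+18+k).
Set (3+k)/(21+k) > 0.51 and solve: k > (0.51·21 − 3)/(1 − 0.51) = 15.735.
The smallest integer exceeding 15.735 is 16, and checking k=16: (19)/(37) = 0.5135 > 0.51.

k = 16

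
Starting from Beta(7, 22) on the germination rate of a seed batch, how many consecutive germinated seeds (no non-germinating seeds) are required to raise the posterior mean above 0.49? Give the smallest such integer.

After k germinated seeds and 0 non-germinating seeds the posterior is Beta(7+k, 22), with mean (7+k)/(7+22+k).
Set (7+k)/(29+k) > 0.49 and solve: k > (0.49·29 − 7)/(1 − 0.49) = 14.137.
The smallest integer exceeding 14.137 is 15.

k = 15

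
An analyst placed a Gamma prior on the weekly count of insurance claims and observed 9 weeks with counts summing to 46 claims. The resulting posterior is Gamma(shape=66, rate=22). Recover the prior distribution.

Gamma(shape=20, rate=13)

Gamma–Poisson conjugacy: posterior shape = α + Σxᵢ, posterior rate = β + n.
So α = 66 − 46 = 20 and β = 22 − 9 = 13.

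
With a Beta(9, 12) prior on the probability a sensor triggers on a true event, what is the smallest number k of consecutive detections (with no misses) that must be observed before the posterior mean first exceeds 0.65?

After k detections and 0 misses the posterior is Beta(9+k, 12), with mean (9+k)/(9+12+k).
Set (9+k)/(21+k) > 0.65 and solve: k > (0.65·21 − 9)/(1 − 0.65) = 13.286.
The smallest integer exceeding 13.286 is 14, and checking k=14: (23)/(35) = 0.6571 > 0.65.

k = 14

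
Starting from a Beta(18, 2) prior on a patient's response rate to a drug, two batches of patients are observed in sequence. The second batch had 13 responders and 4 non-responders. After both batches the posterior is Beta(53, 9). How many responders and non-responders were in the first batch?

22 responders and 3 non-responders

Because Beta–binomial updating is additive in the counts, the combined data contributed (α_post−α_prior, β_post−β_prior) successes and failures.
Total across both batches: 53−18=35 responders, 9−2=7 non-responders.
Subtract the second batch: 35−13=22 responders and 7−4=3 non-responders.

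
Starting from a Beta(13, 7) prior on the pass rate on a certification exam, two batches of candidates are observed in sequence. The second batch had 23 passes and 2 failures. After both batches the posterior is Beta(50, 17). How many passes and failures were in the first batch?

14 passes and 8 failures

Because Beta–binomial updating is additive in the counts, the combined data contributed (α_post−α_prior, β_post−β_prior) successes and failures.
Total across both batches: 50−13=37 passes, 17−7=10 failures.
Subtract the second batch: 37−23=14 passes and 10−2=8 failures.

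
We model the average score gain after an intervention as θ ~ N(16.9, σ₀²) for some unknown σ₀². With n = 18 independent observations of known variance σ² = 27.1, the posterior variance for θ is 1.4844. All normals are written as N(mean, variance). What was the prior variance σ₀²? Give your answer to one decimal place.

Posterior precision equals prior precision plus data precision: 1/σ_n² = 1/σ₀² + n/σ².
So 1/σ₀² = 1/1.4844 − 18/27.1 = 0.673673 − 0.664207 = 0.009466.
Hence σ₀² = 1/0.009466 ≈ 105.6.

σ₀² = 105.6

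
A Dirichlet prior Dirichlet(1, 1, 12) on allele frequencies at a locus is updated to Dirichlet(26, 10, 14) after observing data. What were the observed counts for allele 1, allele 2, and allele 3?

counts (25, 9, 2)

For a Dirichlet(α) prior with multinomial counts c, the posterior is Dirichlet(α + c) componentwise.
Counts are posterior − prior componentwise: 26−1=25, 10−1=9, 14−12=2.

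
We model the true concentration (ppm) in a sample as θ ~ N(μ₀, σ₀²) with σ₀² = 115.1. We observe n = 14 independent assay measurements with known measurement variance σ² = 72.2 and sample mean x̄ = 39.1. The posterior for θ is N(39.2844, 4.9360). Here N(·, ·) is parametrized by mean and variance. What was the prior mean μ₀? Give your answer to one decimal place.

μ₀ = 43.4

The posterior mean is a precision-weighted average: μ_n = (τ₀μ₀ + τ_data·x̄)/(τ₀+τ_data), with τ₀=1/σ₀² and τ_data=n/σ².
Here τ₀ = 1/115.1 = 0.008688 and τ_data = 14/72.2 = 0.193906, so τ_n = 0.202594.
Rearranging for μ₀: μ₀ = (μ_n·τ_n − τ_data·x̄)/τ₀ = (39.2844·0.202594 − 0.193906·39.1) / 0.008688 = 0.377059/0.008688 ≈ 43.4.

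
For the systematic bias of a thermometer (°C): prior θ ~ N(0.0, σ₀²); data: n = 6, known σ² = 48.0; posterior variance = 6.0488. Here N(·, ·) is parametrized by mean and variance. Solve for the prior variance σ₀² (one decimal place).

For the Normal–Normal model with known σ², precisions add: τ_n = τ₀ + n/σ².
So 1/σ₀² = 1/6.0488 − 6/48.0 = 0.165322 − 0.125000 = 0.040322.
Hence σ₀² = 1/0.040322 ≈ 24.8.

σ₀² = 24.8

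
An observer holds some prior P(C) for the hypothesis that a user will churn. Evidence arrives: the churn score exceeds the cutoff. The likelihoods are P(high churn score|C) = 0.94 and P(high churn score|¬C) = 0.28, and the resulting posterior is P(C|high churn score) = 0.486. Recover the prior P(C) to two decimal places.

P(C) = 0.22

In odds form, posterior odds = prior odds × likelihood ratio, so prior odds = posterior odds ÷ LR.
Posterior odds = 0.486/(1−0.486) = 0.9455. LR = 0.94/0.28 = 3.3571.
Prior odds = 0.9455/3.3571 = 0.2816, so P(C) = 0.2816/(1+0.2816) ≈ 0.22.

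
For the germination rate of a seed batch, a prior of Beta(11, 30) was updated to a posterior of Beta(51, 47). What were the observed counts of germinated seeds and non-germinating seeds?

40 germinated seeds and 17 non-germinating seeds

A Beta(α, β) prior with s successes and f failures in binomial data gives a Beta(α+s, β+f) posterior.
Match parameters: s=51−11=40, f=47−30=17.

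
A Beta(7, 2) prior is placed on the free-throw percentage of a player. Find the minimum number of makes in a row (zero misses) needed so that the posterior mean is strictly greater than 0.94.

After k makes and 0 misses the posterior is Beta(7+k, 2), with mean (7+k)/(7+2+k).
Set (7+k)/(9+k) > 0.94 and solve: k > (0.94·9 − 7)/(1 − 0.94) = 24.333.
The smallest integer exceeding 24.333 is 25, and checking k=25: (32)/(34) = 0.9412 > 0.94.

k = 25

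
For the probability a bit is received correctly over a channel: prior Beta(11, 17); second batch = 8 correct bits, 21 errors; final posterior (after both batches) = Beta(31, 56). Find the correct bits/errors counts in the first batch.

Because Beta–binomial updating is additive in the counts, the combined data contributed (α_post−α_prior, β_post−β_prior) successes and failures.
Total across both batches: 31−11=20 correct bits, 56−17=39 errors.
Subtract the second batch: 20−8=12 correct bits and 39−21=18 errors.

12 correct bits and 18 errors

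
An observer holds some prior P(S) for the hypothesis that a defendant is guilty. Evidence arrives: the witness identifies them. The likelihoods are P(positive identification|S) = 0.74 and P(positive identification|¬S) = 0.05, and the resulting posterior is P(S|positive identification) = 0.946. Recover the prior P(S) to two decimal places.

P(S) = 0.54

Bayes' rule in odds form gives O(S|E) = O(S)·[P(E|S)/P(E|¬S)], hence O(S) = O(S|E)/LR.
Posterior odds = 0.946/(1−0.946) = 17.5185. LR = 0.74/0.05 = 14.8000.
Prior odds = 17.5185/14.8000 = 1.1837, so P(S) = 1.1837/(1+1.1837) ≈ 0.54.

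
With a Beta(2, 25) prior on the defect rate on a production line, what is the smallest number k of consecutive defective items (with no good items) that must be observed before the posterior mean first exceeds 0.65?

After k defective items and 0 good items the posterior is Beta(2+k, 25), with mean (2+k)/(2+25+k).
Set (2+k)/(27+k) > 0.65 and solve: k > (0.65·27 − 2)/(1 − 0.65) = 44.429.
The smallest integer exceeding 44.429 is 45.

k = 45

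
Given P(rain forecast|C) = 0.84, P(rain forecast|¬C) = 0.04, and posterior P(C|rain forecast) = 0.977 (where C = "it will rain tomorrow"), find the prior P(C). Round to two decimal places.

In odds form, posterior odds = prior odds × likelihood ratio, so prior odds = posterior odds ÷ LR.
Posterior odds = 0.977/(1−0.977) = 42.4783. LR = 0.84/0.04 = 21.0000.
Prior odds = 42.4783/21.0000 = 2.0228, so P(C) = 2.0228/(1+2.0228) ≈ 0.67.

P(C) = 0.67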